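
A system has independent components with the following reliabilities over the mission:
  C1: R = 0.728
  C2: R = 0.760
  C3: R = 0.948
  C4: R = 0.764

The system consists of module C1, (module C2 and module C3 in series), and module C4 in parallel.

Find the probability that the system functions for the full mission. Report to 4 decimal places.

0.9821

Series (C2 and C3): 0.760000 × 0.948000 = 0.720480
Parallel (C1, [0.720480], and C4): 1 − (1 − 0.728000)(1 − 0.720480)(1 − 0.764000) = 0.9821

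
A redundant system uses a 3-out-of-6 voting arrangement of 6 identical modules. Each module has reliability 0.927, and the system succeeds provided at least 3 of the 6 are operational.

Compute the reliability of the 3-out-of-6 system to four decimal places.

0.9996

R = Σ_{i=3}^{6} C(6,i) p^i (1−p)^{6−i} with p = 0.927
C(6,3)·0.927^3·0.073^3 = 0.006198
C(6,4)·0.927^4·0.073^2 = 0.059028
C(6,5)·0.927^5·0.073^1 = 0.299828
C(6,6)·0.927^6·0.073^0 = 0.634568
Sum = 0.9996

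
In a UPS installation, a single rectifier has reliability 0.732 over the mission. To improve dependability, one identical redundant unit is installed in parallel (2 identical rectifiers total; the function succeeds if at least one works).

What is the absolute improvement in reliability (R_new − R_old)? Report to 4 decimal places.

R_before = 0.732
R_after = 1 − (1 − 0.732)^2 = 0.9282
ΔR = 0.9282 − 0.732 = 0.1962

0.1962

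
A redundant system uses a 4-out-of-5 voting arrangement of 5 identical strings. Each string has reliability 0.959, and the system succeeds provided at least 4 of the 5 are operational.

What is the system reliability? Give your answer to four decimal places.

R = Σ_{i=4}^{5} C(5,i) p^i (1−p)^{5−i} with p = 0.959
C(5,4)·0.959^4·0.041^1 = 0.173392
C(5,5)·0.959^5·0.041^0 = 0.811135
Sum = 0.9845

0.9845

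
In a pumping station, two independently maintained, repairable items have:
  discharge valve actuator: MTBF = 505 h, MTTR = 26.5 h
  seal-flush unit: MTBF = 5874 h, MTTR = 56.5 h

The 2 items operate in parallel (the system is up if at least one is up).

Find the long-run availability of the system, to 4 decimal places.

A(discharge valve actuator) = MTBF/(MTBF+MTTR) = 505/(505+26.5) = 0.950141
A(seal-flush unit) = MTBF/(MTBF+MTTR) = 5874/(5874+56.5) = 0.990473
Parallel availability: 1 − (1 − 0.950141)(1 − 0.990473) = 0.9995

0.9995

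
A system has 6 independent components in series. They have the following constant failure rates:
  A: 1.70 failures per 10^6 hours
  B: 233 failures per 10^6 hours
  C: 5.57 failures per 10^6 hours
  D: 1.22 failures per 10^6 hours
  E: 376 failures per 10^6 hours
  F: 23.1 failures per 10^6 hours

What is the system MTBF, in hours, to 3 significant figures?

1560

Series of exponential components: λ_sys = Σ λ_i
λ_sys = 0.00000170 + 0.000233 + 0.00000557 + 0.00000122 + 0.000376 + 0.0000231 = 6.4059e-04 /h
MTBF = 1 / λ_sys = 1560 h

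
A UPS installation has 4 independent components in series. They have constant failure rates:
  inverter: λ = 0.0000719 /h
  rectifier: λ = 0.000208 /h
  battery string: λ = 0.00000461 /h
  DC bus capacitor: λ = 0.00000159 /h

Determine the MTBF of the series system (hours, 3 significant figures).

Series of exponential components: λ_sys = Σ λ_i
λ_sys = 0.0000719 + 0.000208 + 0.00000461 + 0.00000159 = 2.8610e-04 /h
MTBF = 1 / λ_sys = 3500 h

3500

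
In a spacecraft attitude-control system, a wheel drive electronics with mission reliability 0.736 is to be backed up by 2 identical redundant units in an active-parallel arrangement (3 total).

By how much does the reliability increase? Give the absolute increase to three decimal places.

0.246

R_before = 0.736
R_after = 1 − (1 − 0.736)^3 = 0.982
ΔR = 0.982 − 0.736 = 0.246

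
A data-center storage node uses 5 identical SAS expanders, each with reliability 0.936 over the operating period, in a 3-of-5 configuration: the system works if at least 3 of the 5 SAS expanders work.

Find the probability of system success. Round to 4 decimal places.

0.9976

R = Σ_{i=3}^{5} C(5,i) p^i (1−p)^{5−i} with p = 0.936
C(5,3)·0.936^3·0.064^2 = 0.033588
C(5,4)·0.936^4·0.064^1 = 0.245614
C(5,5)·0.936^5·0.064^0 = 0.718421
Sum = 0.9976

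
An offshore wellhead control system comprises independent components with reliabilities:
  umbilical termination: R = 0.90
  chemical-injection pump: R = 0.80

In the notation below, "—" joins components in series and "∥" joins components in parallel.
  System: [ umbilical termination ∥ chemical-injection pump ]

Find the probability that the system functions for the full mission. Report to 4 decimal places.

Parallel (umbilical termination and chemical-injection pump): 1 − (1 − 0.900000)(1 − 0.800000) = 0.9800

0.9800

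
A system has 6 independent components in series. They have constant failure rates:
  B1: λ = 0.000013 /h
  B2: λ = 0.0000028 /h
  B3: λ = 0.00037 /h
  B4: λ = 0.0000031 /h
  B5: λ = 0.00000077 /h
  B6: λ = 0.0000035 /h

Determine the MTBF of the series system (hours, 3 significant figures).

Series of exponential components: λ_sys = Σ λ_i
λ_sys = 0.000013 + 0.0000028 + 0.00037 + 0.0000031 + 0.00000077 + 0.0000035 = 3.9317e-04 /h
MTBF = 1 / λ_sys = 2540 h

2540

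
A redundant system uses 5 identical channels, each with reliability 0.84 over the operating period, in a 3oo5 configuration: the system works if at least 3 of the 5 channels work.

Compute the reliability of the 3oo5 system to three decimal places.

R = Σ_{i=3}^{5} C(5,i) p^i (1−p)^{5−i} with p = 0.84
C(5,3)·0.84^3·0.16^2 = 0.15173
C(5,4)·0.84^4·0.16^1 = 0.39830
C(5,5)·0.84^5·0.16^0 = 0.41821
Sum = 0.968

0.968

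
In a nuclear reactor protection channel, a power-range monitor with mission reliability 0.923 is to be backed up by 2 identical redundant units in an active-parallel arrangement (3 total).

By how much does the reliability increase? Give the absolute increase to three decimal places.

0.077

R_before = 0.923
R_after = 1 − (1 − 0.923)^3 = 1.000
ΔR = 1.000 − 0.923 = 0.077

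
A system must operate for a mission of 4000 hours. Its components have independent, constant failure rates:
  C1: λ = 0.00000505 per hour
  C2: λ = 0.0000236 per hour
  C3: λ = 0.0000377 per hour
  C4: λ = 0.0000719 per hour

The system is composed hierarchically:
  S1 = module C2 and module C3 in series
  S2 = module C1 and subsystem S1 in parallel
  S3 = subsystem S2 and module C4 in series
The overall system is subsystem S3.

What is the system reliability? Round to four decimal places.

R(C1) = exp(−0.00000505 × 4000) = 0.980003
R(C2) = exp(−0.0000236 × 4000) = 0.909919
R(C3) = exp(−0.0000377 × 4000) = 0.860020
R(C4) = exp(−0.0000719 × 4000) = 0.750062
Series (C2 and C3): 0.909919 × 0.860020 = 0.782549
Parallel (C1 and [0.782549]): 1 − (1 − 0.980003)(1 − 0.782549) = 0.995652
Series ([0.995652] and C4): 0.995652 × 0.750062 = 0.7468

0.7468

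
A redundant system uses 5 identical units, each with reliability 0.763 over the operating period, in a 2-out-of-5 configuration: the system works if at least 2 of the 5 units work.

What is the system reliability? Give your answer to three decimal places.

R = Σ_{i=2}^{5} C(5,i) p^i (1−p)^{5−i} with p = 0.763
C(5,2)·0.763^2·0.237^3 = 0.07750
C(5,3)·0.763^3·0.237^2 = 0.24950
C(5,4)·0.763^4·0.237^1 = 0.40162
C(5,5)·0.763^5·0.237^0 = 0.25860
Sum = 0.987

0.987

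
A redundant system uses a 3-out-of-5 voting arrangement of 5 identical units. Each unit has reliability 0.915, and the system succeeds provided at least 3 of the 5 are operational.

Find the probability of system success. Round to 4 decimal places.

R = Σ_{i=3}^{5} C(5,i) p^i (1−p)^{5−i} with p = 0.915
C(5,3)·0.915^3·0.085^2 = 0.055348
C(5,4)·0.915^4·0.085^1 = 0.297902
C(5,5)·0.915^5·0.085^0 = 0.641365
Sum = 0.9946

0.9946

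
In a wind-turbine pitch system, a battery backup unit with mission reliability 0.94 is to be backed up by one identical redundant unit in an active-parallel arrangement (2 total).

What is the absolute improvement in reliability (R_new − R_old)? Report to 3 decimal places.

R_before = 0.94
R_after = 1 − (1 − 0.94)^2 = 0.996
ΔR = 0.996 − 0.94 = 0.056

0.056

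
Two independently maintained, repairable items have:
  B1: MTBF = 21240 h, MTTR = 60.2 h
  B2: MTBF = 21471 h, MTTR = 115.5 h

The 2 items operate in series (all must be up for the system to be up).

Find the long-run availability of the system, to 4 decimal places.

0.9918

A(B1) = MTBF/(MTBF+MTTR) = 21240/(21240+60.2) = 0.997174
A(B2) = MTBF/(MTBF+MTTR) = 21471/(21471+115.5) = 0.994649
Series availability: 0.997174 × 0.994649 = 0.9918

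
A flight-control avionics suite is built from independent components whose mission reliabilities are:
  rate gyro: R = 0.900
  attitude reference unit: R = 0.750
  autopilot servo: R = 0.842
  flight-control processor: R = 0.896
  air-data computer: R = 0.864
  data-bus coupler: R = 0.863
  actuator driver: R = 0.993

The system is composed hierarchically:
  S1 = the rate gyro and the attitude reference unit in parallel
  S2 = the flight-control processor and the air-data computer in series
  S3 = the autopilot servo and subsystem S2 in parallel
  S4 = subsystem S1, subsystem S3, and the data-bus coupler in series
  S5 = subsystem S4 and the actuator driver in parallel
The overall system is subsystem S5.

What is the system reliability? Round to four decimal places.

Parallel (rate gyro and attitude reference unit): 1 − (1 − 0.900000)(1 − 0.750000) = 0.975000
Series (flight-control processor and air-data computer): 0.896000 × 0.864000 = 0.774144
Parallel (autopilot servo and [0.774144]): 1 − (1 − 0.842000)(1 − 0.774144) = 0.964315
Series ([0.975000], [0.964315], and data-bus coupler): 0.975000 × 0.964315 × 0.863000 = 0.811399
Parallel ([0.811399] and actuator driver): 1 − (1 − 0.811399)(1 − 0.993000) = 0.9987

0.9987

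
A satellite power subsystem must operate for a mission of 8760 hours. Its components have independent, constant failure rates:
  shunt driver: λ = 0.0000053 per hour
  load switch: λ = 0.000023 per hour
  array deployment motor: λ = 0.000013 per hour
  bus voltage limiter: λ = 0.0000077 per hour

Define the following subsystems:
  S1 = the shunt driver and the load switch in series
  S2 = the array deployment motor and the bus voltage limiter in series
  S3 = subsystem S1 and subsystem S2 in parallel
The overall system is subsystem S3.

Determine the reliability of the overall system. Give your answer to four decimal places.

0.9636

R(shunt driver) = exp(−0.0000053 × 8760) = 0.954633
R(load switch) = exp(−0.000023 × 8760) = 0.817520
R(array deployment motor) = exp(−0.000013 × 8760) = 0.892365
R(bus voltage limiter) = exp(−0.0000077 × 8760) = 0.934773
Series (shunt driver and load switch): 0.954633 × 0.817520 = 0.780432
Series (array deployment motor and bus voltage limiter): 0.892365 × 0.934773 = 0.834159
Parallel ([0.780432] and [0.834159]): 1 − (1 − 0.780432)(1 − 0.834159) = 0.9636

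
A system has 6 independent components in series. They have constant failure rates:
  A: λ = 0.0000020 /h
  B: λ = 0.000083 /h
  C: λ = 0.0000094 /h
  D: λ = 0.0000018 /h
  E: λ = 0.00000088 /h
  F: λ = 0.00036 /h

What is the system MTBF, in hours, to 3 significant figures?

2190

Series of exponential components: λ_sys = Σ λ_i
λ_sys = 0.0000020 + 0.000083 + 0.0000094 + 0.0000018 + 0.00000088 + 0.00036 = 4.5708e-04 /h
MTBF = 1 / λ_sys = 2190 h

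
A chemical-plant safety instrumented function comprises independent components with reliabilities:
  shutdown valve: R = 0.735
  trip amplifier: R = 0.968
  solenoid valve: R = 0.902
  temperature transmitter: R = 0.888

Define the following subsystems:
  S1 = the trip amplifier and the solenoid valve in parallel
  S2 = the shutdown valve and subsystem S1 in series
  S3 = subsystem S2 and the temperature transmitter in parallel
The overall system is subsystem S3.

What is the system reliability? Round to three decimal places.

0.970

Parallel (trip amplifier and solenoid valve): 1 − (1 − 0.96800)(1 − 0.90200) = 0.99686
Series (shutdown valve and [0.99686]): 0.73500 × 0.99686 = 0.73269
Parallel ([0.73269] and temperature transmitter): 1 − (1 − 0.73269)(1 − 0.88800) = 0.970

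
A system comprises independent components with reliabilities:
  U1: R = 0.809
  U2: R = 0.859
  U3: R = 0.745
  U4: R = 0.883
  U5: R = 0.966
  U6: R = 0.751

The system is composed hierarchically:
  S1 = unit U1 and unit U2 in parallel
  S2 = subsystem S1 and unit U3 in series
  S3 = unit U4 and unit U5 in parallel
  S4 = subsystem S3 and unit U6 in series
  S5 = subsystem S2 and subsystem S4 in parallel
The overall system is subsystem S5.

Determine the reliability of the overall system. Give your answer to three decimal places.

Parallel (U1 and U2): 1 − (1 − 0.80900)(1 − 0.85900) = 0.97307
Series ([0.97307] and U3): 0.97307 × 0.74500 = 0.72494
Parallel (U4 and U5): 1 − (1 − 0.88300)(1 − 0.96600) = 0.99602
Series ([0.99602] and U6): 0.99602 × 0.75100 = 0.74801
Parallel ([0.72494] and [0.74801]): 1 − (1 − 0.72494)(1 − 0.74801) = 0.931

0.931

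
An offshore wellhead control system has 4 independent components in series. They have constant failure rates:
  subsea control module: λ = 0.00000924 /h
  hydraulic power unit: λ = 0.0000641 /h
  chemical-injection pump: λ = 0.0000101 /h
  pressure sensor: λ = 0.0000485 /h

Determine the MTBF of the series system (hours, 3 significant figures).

Series of exponential components: λ_sys = Σ λ_i
λ_sys = 0.00000924 + 0.0000641 + 0.0000101 + 0.0000485 = 1.3194e-04 /h
MTBF = 1 / λ_sys = 7580 h

7580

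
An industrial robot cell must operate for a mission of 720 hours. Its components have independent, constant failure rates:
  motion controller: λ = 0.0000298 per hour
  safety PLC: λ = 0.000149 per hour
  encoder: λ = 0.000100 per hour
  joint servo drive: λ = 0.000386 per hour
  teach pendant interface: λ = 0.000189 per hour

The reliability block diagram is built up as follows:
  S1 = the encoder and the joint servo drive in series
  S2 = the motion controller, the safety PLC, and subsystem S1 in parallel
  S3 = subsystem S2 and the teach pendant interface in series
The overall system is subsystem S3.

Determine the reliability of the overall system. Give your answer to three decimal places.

R(motion controller) = exp(−0.0000298 × 720) = 0.97877
R(safety PLC) = exp(−0.000149 × 720) = 0.89827
R(encoder) = exp(−0.000100 × 720) = 0.93053
R(joint servo drive) = exp(−0.000386 × 720) = 0.75736
R(teach pendant interface) = exp(−0.000189 × 720) = 0.87277
Series (encoder and joint servo drive): 0.93053 × 0.75736 = 0.70475
Parallel (motion controller, safety PLC, and [0.70475]): 1 − (1 − 0.97877)(1 − 0.89827)(1 − 0.70475) = 0.99936
Series ([0.99936] and teach pendant interface): 0.99936 × 0.87277 = 0.872

0.872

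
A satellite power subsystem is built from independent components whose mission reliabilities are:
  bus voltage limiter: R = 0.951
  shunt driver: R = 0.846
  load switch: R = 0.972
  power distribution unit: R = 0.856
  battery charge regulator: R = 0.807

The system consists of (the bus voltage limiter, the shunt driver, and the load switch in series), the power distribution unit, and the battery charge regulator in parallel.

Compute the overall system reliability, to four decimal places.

Series (bus voltage limiter, shunt driver, and load switch): 0.951000 × 0.846000 × 0.972000 = 0.782019
Parallel ([0.782019], power distribution unit, and battery charge regulator): 1 − (1 − 0.782019)(1 − 0.856000)(1 − 0.807000) = 0.9939

0.9939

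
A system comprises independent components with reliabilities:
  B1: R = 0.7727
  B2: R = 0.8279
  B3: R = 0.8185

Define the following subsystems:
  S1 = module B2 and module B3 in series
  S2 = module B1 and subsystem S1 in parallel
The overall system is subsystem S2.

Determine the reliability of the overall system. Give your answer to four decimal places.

0.9267

Series (B2 and B3): 0.827900 × 0.818500 = 0.677636
Parallel (B1 and [0.677636]): 1 − (1 − 0.772700)(1 − 0.677636) = 0.9267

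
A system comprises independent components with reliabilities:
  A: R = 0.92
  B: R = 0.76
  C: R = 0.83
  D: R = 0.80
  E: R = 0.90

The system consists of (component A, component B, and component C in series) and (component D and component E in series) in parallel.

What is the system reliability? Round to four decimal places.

0.8825

Series (A, B, and C): 0.920000 × 0.760000 × 0.830000 = 0.580336
Series (D and E): 0.800000 × 0.900000 = 0.720000
Parallel ([0.580336] and [0.720000]): 1 − (1 − 0.580336)(1 − 0.720000) = 0.8825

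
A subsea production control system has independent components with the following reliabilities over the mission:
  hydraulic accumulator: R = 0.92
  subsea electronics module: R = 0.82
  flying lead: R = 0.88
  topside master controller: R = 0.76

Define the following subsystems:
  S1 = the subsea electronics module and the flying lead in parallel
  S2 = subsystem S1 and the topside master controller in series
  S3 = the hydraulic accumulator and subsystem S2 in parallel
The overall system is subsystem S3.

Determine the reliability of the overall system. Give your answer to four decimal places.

Parallel (subsea electronics module and flying lead): 1 − (1 − 0.820000)(1 − 0.880000) = 0.978400
Series ([0.978400] and topside master controller): 0.978400 × 0.760000 = 0.743584
Parallel (hydraulic accumulator and [0.743584]): 1 − (1 − 0.920000)(1 − 0.743584) = 0.9795

0.9795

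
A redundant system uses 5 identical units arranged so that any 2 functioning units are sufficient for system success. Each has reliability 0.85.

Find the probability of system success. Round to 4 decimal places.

R = Σ_{i=2}^{5} C(5,i) p^i (1−p)^{5−i} with p = 0.85
C(5,2)·0.85^2·0.15^3 = 0.024384
C(5,3)·0.85^3·0.15^2 = 0.138178
C(5,4)·0.85^4·0.15^1 = 0.391505
C(5,5)·0.85^5·0.15^0 = 0.443705
Sum = 0.9978

0.9978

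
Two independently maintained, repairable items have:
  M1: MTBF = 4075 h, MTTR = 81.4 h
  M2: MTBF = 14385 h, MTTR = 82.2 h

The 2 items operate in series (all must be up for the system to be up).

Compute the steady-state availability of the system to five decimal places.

0.97485

A(M1) = MTBF/(MTBF+MTTR) = 4075/(4075+81.4) = 0.980416
A(M2) = MTBF/(MTBF+MTTR) = 14385/(14385+82.2) = 0.994318
Series availability: 0.980416 × 0.994318 = 0.97485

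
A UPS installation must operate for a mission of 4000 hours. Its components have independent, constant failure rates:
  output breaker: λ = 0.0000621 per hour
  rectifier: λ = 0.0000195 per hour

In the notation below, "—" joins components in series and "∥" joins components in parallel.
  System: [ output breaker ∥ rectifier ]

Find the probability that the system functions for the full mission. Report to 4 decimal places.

0.9835

R(output breaker) = exp(−0.0000621 × 4000) = 0.780048
R(rectifier) = exp(−0.0000195 × 4000) = 0.924964
Parallel (output breaker and rectifier): 1 − (1 − 0.780048)(1 − 0.924964) = 0.9835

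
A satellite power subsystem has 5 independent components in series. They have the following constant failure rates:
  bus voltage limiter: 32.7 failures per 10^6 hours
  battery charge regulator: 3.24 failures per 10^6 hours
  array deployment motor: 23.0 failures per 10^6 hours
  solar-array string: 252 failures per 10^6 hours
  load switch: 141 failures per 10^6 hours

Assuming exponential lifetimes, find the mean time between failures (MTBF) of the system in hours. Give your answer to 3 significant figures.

Series of exponential components: λ_sys = Σ λ_i
λ_sys = 0.0000327 + 0.00000324 + 0.0000230 + 0.000252 + 0.000141 = 4.5194e-04 /h
MTBF = 1 / λ_sys = 2210 h

2210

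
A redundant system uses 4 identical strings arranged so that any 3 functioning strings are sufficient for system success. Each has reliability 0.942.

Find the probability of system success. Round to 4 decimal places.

0.9813

R = Σ_{i=3}^{4} C(4,i) p^i (1−p)^{4−i} with p = 0.942
C(4,3)·0.942^3·0.058^1 = 0.193928
C(4,4)·0.942^4·0.058^0 = 0.787415
Sum = 0.9813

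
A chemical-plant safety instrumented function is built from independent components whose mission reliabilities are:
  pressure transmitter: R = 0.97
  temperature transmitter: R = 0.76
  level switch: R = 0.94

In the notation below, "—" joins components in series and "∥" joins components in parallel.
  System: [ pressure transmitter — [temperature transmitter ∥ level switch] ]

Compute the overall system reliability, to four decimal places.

Parallel (temperature transmitter and level switch): 1 − (1 − 0.760000)(1 − 0.940000) = 0.985600
Series (pressure transmitter and [0.985600]): 0.970000 × 0.985600 = 0.9560

0.9560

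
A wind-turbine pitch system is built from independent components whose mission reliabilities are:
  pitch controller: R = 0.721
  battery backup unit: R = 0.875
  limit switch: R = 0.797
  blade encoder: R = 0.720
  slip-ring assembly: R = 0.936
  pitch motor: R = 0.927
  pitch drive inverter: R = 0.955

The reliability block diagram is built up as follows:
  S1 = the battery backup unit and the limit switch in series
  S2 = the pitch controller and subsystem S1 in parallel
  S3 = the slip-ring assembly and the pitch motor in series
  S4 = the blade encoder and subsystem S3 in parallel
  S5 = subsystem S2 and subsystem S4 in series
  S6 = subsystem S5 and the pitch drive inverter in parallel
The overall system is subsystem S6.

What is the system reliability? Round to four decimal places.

0.9947

Series (battery backup unit and limit switch): 0.875000 × 0.797000 = 0.697375
Parallel (pitch controller and [0.697375]): 1 − (1 − 0.721000)(1 − 0.697375) = 0.915568
Series (slip-ring assembly and pitch motor): 0.936000 × 0.927000 = 0.867672
Parallel (blade encoder and [0.867672]): 1 − (1 − 0.720000)(1 − 0.867672) = 0.962948
Series ([0.915568] and [0.962948]): 0.915568 × 0.962948 = 0.881644
Parallel ([0.881644] and pitch drive inverter): 1 − (1 − 0.881644)(1 − 0.955000) = 0.9947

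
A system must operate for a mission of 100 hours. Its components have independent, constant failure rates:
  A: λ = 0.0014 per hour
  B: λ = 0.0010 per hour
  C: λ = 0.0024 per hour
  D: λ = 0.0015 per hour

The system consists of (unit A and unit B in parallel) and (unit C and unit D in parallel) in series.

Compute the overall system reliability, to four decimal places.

0.9582

R(A) = exp(−0.0014 × 100) = 0.869358
R(B) = exp(−0.0010 × 100) = 0.904837
R(C) = exp(−0.0024 × 100) = 0.786628
R(D) = exp(−0.0015 × 100) = 0.860708
Parallel (A and B): 1 − (1 − 0.869358)(1 − 0.904837) = 0.987568
Parallel (C and D): 1 − (1 − 0.786628)(1 − 0.860708) = 0.970279
Series ([0.987568] and [0.970279]): 0.987568 × 0.970279 = 0.9582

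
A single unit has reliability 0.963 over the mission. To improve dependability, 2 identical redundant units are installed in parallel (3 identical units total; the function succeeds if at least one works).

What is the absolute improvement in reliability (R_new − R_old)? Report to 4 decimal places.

R_before = 0.963
R_after = 1 − (1 − 0.963)^3 = 0.9999
ΔR = 0.9999 − 0.963 = 0.0369

0.0369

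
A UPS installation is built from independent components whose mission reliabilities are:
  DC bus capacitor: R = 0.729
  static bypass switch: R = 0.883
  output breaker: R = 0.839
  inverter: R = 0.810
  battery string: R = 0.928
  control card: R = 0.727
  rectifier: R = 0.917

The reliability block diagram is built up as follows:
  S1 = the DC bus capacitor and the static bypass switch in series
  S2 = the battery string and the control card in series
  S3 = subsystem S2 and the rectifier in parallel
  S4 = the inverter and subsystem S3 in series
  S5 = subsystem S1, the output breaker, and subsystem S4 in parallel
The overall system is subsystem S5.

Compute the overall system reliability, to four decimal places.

0.9878

Series (DC bus capacitor and static bypass switch): 0.729000 × 0.883000 = 0.643707
Series (battery string and control card): 0.928000 × 0.727000 = 0.674656
Parallel ([0.674656] and rectifier): 1 − (1 − 0.674656)(1 − 0.917000) = 0.972996
Series (inverter and [0.972996]): 0.810000 × 0.972996 = 0.788127
Parallel ([0.643707], output breaker, and [0.788127]): 1 − (1 − 0.643707)(1 − 0.839000)(1 − 0.788127) = 0.9878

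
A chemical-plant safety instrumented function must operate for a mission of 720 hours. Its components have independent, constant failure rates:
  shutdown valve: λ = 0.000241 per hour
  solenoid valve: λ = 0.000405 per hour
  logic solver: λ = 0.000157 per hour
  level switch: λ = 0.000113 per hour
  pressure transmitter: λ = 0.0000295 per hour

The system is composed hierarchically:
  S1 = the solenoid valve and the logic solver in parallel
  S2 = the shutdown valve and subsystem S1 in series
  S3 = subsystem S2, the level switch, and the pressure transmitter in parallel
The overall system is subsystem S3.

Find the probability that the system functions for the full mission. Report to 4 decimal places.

0.9997

R(shutdown valve) = exp(−0.000241 × 720) = 0.840700
R(solenoid valve) = exp(−0.000405 × 720) = 0.747067
R(logic solver) = exp(−0.000157 × 720) = 0.893115
R(level switch) = exp(−0.000113 × 720) = 0.921862
R(pressure transmitter) = exp(−0.0000295 × 720) = 0.978984
Parallel (solenoid valve and logic solver): 1 − (1 − 0.747067)(1 − 0.893115) = 0.972965
Series (shutdown valve and [0.972965]): 0.840700 × 0.972965 = 0.817972
Parallel ([0.817972], level switch, and pressure transmitter): 1 − (1 − 0.817972)(1 − 0.921862)(1 − 0.978984) = 0.9997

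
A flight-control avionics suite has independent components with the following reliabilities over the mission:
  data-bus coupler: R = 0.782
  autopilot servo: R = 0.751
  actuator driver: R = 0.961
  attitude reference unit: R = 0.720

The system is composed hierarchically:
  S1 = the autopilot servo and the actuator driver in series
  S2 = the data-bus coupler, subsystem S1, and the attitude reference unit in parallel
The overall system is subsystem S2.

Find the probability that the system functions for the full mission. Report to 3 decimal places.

0.983

Series (autopilot servo and actuator driver): 0.75100 × 0.96100 = 0.72171
Parallel (data-bus coupler, [0.72171], and attitude reference unit): 1 − (1 − 0.78200)(1 − 0.72171)(1 − 0.72000) = 0.983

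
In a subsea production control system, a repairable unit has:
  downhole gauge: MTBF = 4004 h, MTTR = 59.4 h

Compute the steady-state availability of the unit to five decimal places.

A(downhole gauge) = MTBF/(MTBF+MTTR) = 4004/(4004+59.4) = 0.98538

0.98538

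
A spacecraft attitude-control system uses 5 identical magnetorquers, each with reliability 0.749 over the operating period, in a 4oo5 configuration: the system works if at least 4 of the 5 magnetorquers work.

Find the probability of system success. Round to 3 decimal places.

R = Σ_{i=4}^{5} C(5,i) p^i (1−p)^{5−i} with p = 0.749
C(5,4)·0.749^4·0.251^1 = 0.39498
C(5,5)·0.749^5·0.251^0 = 0.23573
Sum = 0.631

0.631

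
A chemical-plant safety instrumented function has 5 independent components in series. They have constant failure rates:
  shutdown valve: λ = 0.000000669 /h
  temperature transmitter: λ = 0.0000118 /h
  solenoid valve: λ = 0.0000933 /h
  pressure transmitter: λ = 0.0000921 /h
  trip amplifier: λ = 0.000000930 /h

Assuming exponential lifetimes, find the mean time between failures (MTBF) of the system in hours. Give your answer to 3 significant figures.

Series of exponential components: λ_sys = Σ λ_i
λ_sys = 0.000000669 + 0.0000118 + 0.0000933 + 0.0000921 + 0.000000930 = 1.9880e-04 /h
MTBF = 1 / λ_sys = 5030 h

5030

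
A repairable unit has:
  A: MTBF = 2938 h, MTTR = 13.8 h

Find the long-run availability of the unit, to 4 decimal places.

0.9953

A(A) = MTBF/(MTBF+MTTR) = 2938/(2938+13.8) = 0.9953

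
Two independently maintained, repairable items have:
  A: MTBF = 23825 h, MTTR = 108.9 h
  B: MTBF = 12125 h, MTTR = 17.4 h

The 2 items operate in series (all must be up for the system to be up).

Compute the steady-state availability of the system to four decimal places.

A(A) = MTBF/(MTBF+MTTR) = 23825/(23825+108.9) = 0.995450
A(B) = MTBF/(MTBF+MTTR) = 12125/(12125+17.4) = 0.998567
Series availability: 0.995450 × 0.998567 = 0.9940

0.9940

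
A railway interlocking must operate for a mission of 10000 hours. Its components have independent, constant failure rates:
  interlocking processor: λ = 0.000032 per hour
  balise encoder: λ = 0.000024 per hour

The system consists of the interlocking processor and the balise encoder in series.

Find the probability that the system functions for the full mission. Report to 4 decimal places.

R(interlocking processor) = exp(−0.000032 × 10000) = 0.726149
R(balise encoder) = exp(−0.000024 × 10000) = 0.786628
Series (interlocking processor and balise encoder): 0.726149 × 0.786628 = 0.5712

0.5712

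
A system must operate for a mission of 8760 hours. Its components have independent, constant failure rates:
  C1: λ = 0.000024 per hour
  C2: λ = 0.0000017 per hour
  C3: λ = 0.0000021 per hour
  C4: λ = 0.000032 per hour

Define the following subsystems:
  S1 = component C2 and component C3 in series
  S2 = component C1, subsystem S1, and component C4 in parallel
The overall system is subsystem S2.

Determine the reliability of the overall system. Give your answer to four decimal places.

0.9985

R(C1) = exp(−0.000024 × 8760) = 0.810390
R(C2) = exp(−0.0000017 × 8760) = 0.985218
R(C3) = exp(−0.0000021 × 8760) = 0.981772
R(C4) = exp(−0.000032 × 8760) = 0.755542
Series (C2 and C3): 0.985218 × 0.981772 = 0.967259
Parallel (C1, [0.967259], and C4): 1 − (1 − 0.810390)(1 − 0.967259)(1 − 0.755542) = 0.9985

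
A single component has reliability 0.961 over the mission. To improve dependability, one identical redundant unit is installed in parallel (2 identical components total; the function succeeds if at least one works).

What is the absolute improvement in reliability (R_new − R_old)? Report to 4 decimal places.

0.0375

R_before = 0.961
R_after = 1 − (1 − 0.961)^2 = 0.9985
ΔR = 0.9985 − 0.961 = 0.0375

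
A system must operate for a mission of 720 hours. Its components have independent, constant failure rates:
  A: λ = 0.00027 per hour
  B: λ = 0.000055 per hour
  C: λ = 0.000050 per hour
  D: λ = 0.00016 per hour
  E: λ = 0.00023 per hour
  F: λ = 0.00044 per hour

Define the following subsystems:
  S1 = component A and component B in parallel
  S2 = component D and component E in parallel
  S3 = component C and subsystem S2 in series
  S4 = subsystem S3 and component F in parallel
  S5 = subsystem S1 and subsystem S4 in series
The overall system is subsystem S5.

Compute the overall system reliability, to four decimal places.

R(A) = exp(−0.00027 × 720) = 0.823329
R(B) = exp(−0.000055 × 720) = 0.961174
R(C) = exp(−0.000050 × 720) = 0.964640
R(D) = exp(−0.00016 × 720) = 0.891188
R(E) = exp(−0.00023 × 720) = 0.847385
R(F) = exp(−0.00044 × 720) = 0.728476
Parallel (A and B): 1 − (1 − 0.823329)(1 − 0.961174) = 0.993141
Parallel (D and E): 1 − (1 − 0.891188)(1 − 0.847385) = 0.983394
Series (C and [0.983394]): 0.964640 × 0.983394 = 0.948621
Parallel ([0.948621] and F): 1 − (1 − 0.948621)(1 − 0.728476) = 0.986049
Series ([0.993141] and [0.986049]): 0.993141 × 0.986049 = 0.9793

0.9793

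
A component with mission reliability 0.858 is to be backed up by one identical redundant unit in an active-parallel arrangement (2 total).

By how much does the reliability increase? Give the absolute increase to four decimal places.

R_before = 0.858
R_after = 1 − (1 − 0.858)^2 = 0.9798
ΔR = 0.9798 − 0.858 = 0.1218

0.1218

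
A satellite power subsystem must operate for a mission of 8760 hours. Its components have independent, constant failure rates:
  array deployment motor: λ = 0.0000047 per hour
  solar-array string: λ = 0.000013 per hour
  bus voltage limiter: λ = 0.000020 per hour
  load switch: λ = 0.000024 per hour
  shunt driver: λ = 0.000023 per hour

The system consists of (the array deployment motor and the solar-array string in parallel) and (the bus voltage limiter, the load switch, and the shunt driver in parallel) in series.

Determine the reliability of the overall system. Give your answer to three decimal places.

R(array deployment motor) = exp(−0.0000047 × 8760) = 0.95966
R(solar-array string) = exp(−0.000013 × 8760) = 0.89237
R(bus voltage limiter) = exp(−0.000020 × 8760) = 0.83929
R(load switch) = exp(−0.000024 × 8760) = 0.81039
R(shunt driver) = exp(−0.000023 × 8760) = 0.81752
Parallel (array deployment motor and solar-array string): 1 − (1 − 0.95966)(1 − 0.89237) = 0.99566
Parallel (bus voltage limiter, load switch, and shunt driver): 1 − (1 − 0.83929)(1 − 0.81039)(1 − 0.81752) = 0.99444
Series ([0.99566] and [0.99444]): 0.99566 × 0.99444 = 0.990

0.990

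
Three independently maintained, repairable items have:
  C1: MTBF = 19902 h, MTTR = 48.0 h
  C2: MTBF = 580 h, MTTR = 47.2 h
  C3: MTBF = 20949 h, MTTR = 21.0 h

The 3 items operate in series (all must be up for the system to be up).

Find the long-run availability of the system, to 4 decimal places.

A(C1) = MTBF/(MTBF+MTTR) = 19902/(19902+48.0) = 0.997594
A(C2) = MTBF/(MTBF+MTTR) = 580/(580+47.2) = 0.924745
A(C3) = MTBF/(MTBF+MTTR) = 20949/(20949+21.0) = 0.998999
Series availability: 0.997594 × 0.924745 × 0.998999 = 0.9216

0.9216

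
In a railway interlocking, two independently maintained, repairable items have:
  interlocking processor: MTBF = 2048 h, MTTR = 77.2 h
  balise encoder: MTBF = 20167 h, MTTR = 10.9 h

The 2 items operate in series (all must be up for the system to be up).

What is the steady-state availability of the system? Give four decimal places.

A(interlocking processor) = MTBF/(MTBF+MTTR) = 2048/(2048+77.2) = 0.963674
A(balise encoder) = MTBF/(MTBF+MTTR) = 20167/(20167+10.9) = 0.999460
Series availability: 0.963674 × 0.999460 = 0.9632

0.9632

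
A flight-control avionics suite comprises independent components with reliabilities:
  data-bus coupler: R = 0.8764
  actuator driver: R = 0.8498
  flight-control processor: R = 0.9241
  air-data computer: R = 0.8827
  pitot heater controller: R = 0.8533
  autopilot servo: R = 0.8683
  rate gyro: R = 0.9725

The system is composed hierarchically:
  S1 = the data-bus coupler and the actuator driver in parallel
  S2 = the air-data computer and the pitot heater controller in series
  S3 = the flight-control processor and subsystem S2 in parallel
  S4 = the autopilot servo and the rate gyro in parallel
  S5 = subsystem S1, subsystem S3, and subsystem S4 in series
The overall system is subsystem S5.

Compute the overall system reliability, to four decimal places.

Parallel (data-bus coupler and actuator driver): 1 − (1 − 0.876400)(1 − 0.849800) = 0.981435
Series (air-data computer and pitot heater controller): 0.882700 × 0.853300 = 0.753208
Parallel (flight-control processor and [0.753208]): 1 − (1 − 0.924100)(1 − 0.753208) = 0.981268
Parallel (autopilot servo and rate gyro): 1 − (1 − 0.868300)(1 − 0.972500) = 0.996378
Series ([0.981435], [0.981268], and [0.996378]): 0.981435 × 0.981268 × 0.996378 = 0.9596

0.9596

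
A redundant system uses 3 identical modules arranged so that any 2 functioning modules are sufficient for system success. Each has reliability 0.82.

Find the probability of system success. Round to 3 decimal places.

R = Σ_{i=2}^{3} C(3,i) p^i (1−p)^{3−i} with p = 0.82
C(3,2)·0.82^2·0.18^1 = 0.36310
C(3,3)·0.82^3·0.18^0 = 0.55137
Sum = 0.914

0.914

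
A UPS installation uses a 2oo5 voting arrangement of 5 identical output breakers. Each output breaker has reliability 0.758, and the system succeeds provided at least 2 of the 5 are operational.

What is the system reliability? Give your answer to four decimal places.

0.9862

R = Σ_{i=2}^{5} C(5,i) p^i (1−p)^{5−i} with p = 0.758
C(5,2)·0.758^2·0.242^3 = 0.081430
C(5,3)·0.758^3·0.242^2 = 0.255058
C(5,4)·0.758^4·0.242^1 = 0.399450
C(5,5)·0.758^5·0.242^0 = 0.250234
Sum = 0.9862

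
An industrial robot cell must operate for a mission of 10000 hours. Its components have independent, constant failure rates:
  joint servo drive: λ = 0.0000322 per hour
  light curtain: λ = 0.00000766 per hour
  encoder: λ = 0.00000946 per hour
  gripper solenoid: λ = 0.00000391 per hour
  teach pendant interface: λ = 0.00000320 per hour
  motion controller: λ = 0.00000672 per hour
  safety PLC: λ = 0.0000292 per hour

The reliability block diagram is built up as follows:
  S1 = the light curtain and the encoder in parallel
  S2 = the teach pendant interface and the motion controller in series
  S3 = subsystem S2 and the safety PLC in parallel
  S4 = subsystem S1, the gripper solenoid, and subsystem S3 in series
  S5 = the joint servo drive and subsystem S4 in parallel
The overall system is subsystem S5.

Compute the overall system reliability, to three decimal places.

0.981

R(joint servo drive) = exp(−0.0000322 × 10000) = 0.72470
R(light curtain) = exp(−0.00000766 × 10000) = 0.92626
R(encoder) = exp(−0.00000946 × 10000) = 0.90974
R(gripper solenoid) = exp(−0.00000391 × 10000) = 0.96165
R(teach pendant interface) = exp(−0.00000320 × 10000) = 0.96851
R(motion controller) = exp(−0.00000672 × 10000) = 0.93501
R(safety PLC) = exp(−0.0000292 × 10000) = 0.74677
Parallel (light curtain and encoder): 1 − (1 − 0.92626)(1 − 0.90974) = 0.99334
Series (teach pendant interface and motion controller): 0.96851 × 0.93501 = 0.90557
Parallel ([0.90557] and safety PLC): 1 − (1 − 0.90557)(1 − 0.74677) = 0.97609
Series ([0.99334], gripper solenoid, and [0.97609]): 0.99334 × 0.96165 × 0.97609 = 0.93241
Parallel (joint servo drive and [0.93241]): 1 − (1 − 0.72470)(1 − 0.93241) = 0.981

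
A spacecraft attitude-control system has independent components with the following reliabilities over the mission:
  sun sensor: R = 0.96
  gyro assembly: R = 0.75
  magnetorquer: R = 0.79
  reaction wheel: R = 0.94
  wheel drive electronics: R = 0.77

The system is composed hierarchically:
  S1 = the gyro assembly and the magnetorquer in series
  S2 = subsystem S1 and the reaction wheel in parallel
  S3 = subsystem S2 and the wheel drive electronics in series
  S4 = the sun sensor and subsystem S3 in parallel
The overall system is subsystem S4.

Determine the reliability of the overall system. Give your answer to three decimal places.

Series (gyro assembly and magnetorquer): 0.75000 × 0.79000 = 0.59250
Parallel ([0.59250] and reaction wheel): 1 − (1 − 0.59250)(1 − 0.94000) = 0.97555
Series ([0.97555] and wheel drive electronics): 0.97555 × 0.77000 = 0.75117
Parallel (sun sensor and [0.75117]): 1 − (1 − 0.96000)(1 − 0.75117) = 0.990

0.990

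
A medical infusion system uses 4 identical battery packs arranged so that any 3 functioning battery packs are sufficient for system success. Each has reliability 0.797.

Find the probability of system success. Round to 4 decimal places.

R = Σ_{i=3}^{4} C(4,i) p^i (1−p)^{4−i} with p = 0.797
C(4,3)·0.797^3·0.203^1 = 0.411084
C(4,4)·0.797^4·0.203^0 = 0.403490
Sum = 0.8146

0.8146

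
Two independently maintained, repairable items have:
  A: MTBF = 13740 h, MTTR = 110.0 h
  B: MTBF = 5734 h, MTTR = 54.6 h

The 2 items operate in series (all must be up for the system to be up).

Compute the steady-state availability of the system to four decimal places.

0.9827

A(A) = MTBF/(MTBF+MTTR) = 13740/(13740+110.0) = 0.992058
A(B) = MTBF/(MTBF+MTTR) = 5734/(5734+54.6) = 0.990568
Series availability: 0.992058 × 0.990568 = 0.9827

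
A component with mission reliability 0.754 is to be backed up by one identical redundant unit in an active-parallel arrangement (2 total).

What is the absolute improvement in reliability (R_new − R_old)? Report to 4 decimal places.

R_before = 0.754
R_after = 1 − (1 − 0.754)^2 = 0.9395
ΔR = 0.9395 − 0.754 = 0.1855

0.1855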